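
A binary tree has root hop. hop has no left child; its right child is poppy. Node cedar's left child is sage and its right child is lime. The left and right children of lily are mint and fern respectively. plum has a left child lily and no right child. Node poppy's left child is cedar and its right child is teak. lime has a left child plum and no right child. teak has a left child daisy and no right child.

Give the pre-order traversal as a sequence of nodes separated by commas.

Pre-order visits the node, then its left subtree, then its right subtree.
Visit hop.
At hop: no left child.
At hop: go right to poppy.
  Visit poppy.
  At poppy: go left to cedar.
    Visit cedar.
    At cedar: go left to sage.
      sage is a leaf — visit sage.
    At cedar: go right to lime.
      Visit lime.
      At lime: go left to plum.
        Visit plum.
        At plum: go left to lily.
          Visit lily.
          At lily: go left to mint.
            mint is a leaf — visit mint.
          At lily: go right to fern.
            fern is a leaf — visit fern.
        At plum: no right child.
      At lime: no right child.
  At poppy: go right to teak.
    Visit teak.
    At teak: go left to daisy.
      daisy is a leaf — visit daisy.
    At teak: no right child.

hop, poppy, cedar, sage, lime, plum, lily, mint, fern, teak, daisy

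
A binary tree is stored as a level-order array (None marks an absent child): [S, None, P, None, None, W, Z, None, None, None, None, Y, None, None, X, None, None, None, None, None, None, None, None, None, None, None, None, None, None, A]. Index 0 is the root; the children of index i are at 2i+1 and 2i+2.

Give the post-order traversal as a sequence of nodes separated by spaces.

Post-order visits the left subtree, then the right subtree, then the node.
At S: no left child.
At S: go right to P.
  At P: go left to W.
    At W: go left to Y.
      Y is a leaf — visit Y.
    At W: no right child.
    Visit W.
  At P: go right to Z.
    At Z: no left child.
    At Z: go right to X.
      At X: go left to A.
        A is a leaf — visit A.
      At X: no right child.
      Visit X.
    Visit Z.
  Visit P.
Visit S.

Y W A X Z P S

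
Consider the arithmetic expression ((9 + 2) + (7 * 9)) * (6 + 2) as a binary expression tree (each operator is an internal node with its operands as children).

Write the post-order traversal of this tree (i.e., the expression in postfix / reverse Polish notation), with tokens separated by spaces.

Post-order on an expression tree gives postfix notation: for each operator, emit left operand, right operand, then the operator.

9 2 + 7 9 * + 6 2 + *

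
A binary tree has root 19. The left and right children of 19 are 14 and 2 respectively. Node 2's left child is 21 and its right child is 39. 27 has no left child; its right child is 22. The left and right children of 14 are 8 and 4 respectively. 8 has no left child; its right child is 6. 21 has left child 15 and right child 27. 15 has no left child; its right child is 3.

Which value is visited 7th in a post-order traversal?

22

Post-order visits the left subtree, then the right subtree, then the node.
At 19: go left to 14.
  At 14: go left to 8.
    At 8: no left child.
    At 8: go right to 6.
      6 is a leaf — visit 6.
    Visit 8.
  At 14: go right to 4.
    4 is a leaf — visit 4.
  Visit 14.
At 19: go right to 2.
  At 2: go left to 21.
    At 21: go left to 15.
      At 15: no left child.
      At 15: go right to 3.
        3 is a leaf — visit 3.
      Visit 15.
    At 21: go right to 27.
      At 27: no left child.
      At 27: go right to 22.
        22 is a leaf — visit 22.
      Visit 27.
    Visit 21.
  At 2: go right to 39.
    39 is a leaf — visit 39.
  Visit 2.
Visit 19.
Full post-order sequence: 6, 8, 4, 14, 3, 15, 22, 27, 21, 39, 2, 19.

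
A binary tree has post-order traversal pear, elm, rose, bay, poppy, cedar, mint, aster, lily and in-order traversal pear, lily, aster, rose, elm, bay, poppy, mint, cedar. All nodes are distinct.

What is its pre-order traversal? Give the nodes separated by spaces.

lily pear aster mint poppy bay rose elm cedar

The last element of post-order is the root; it splits in-order into left and right subtrees.
Root lily: left subtree has 1 node {pear}, right has 7 {aster, rose, elm, bay, poppy, mint, cedar}.
  Root aster: left subtree has 0 nodes { }, right has 6 {rose, elm, bay, poppy, mint, cedar}.
    Root mint: left subtree has 4 nodes {rose, elm, bay, poppy}, right has 1 {cedar}.
      Root poppy: left subtree has 3 nodes {rose, elm, bay}, right has 0 { }.
        Root bay: left subtree has 2 nodes {rose, elm}, right has 0 { }.
          Root rose: left subtree has 0 nodes { }, right has 1 {elm}.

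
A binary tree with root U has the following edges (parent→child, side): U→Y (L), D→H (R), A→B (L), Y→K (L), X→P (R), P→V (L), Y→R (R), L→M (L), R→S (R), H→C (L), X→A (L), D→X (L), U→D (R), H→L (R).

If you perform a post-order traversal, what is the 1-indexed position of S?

Post-order visits the left subtree, then the right subtree, then the node.
At U: go left to Y.
  At Y: go left to K.
    K is a leaf — visit K.
  At Y: go right to R.
    At R: no left child.
    At R: go right to S.
      S is a leaf — visit S.
    Visit R.
  Visit Y.
At U: go right to D.
  At D: go left to X.
    At X: go left to A.
      At A: go left to B.
        B is a leaf — visit B.
      At A: no right child.
      Visit A.
    At X: go right to P.
      At P: go left to V.
        V is a leaf — visit V.
      At P: no right child.
      Visit P.
    Visit X.
  At D: go right to H.
    At H: go left to C.
      C is a leaf — visit C.
    At H: go right to L.
      At L: go left to M.
        M is a leaf — visit M.
      At L: no right child.
      Visit L.
    Visit H.
  Visit D.
Visit U.
Full post-order sequence: K, S, R, Y, B, A, V, P, X, C, M, L, H, D, U.

2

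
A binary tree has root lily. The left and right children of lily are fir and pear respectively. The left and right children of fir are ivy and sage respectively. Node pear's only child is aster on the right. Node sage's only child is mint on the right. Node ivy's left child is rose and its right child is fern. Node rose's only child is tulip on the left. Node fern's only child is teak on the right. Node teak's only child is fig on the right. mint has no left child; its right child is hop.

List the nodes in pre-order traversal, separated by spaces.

Pre-order visits the node, then its left subtree, then its right subtree.
Visit lily.
At lily: go left to fir.
  Visit fir.
  At fir: go left to ivy.
    Visit ivy.
    At ivy: go left to rose.
      Visit rose.
      At rose: go left to tulip.
        tulip is a leaf — visit tulip.
      At rose: no right child.
    At ivy: go right to fern.
      Visit fern.
      At fern: no left child.
      At fern: go right to teak.
        Visit teak.
        At teak: no left child.
        At teak: go right to fig.
          fig is a leaf — visit fig.
  At fir: go right to sage.
    Visit sage.
    At sage: no left child.
    At sage: go right to mint.
      Visit mint.
      At mint: no left child.
      At mint: go right to hop.
        hop is a leaf — visit hop.
At lily: go right to pear.
  Visit pear.
  At pear: no left child.
  At pear: go right to aster.
    aster is a leaf — visit aster.

lily fir ivy rose tulip fern teak fig sage mint hop pear aster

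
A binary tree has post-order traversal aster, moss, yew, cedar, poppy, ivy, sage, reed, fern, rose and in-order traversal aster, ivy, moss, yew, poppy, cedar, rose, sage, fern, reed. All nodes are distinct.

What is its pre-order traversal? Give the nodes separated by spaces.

rose ivy aster poppy yew moss cedar fern sage reed

The last element of post-order is the root; it splits in-order into left and right subtrees.
Root rose: left subtree has 6 nodes {aster, ivy, moss, yew, poppy, cedar}, right has 3 {sage, fern, reed}.
  Root ivy: left subtree has 1 node {aster}, right has 4 {moss, yew, poppy, cedar}.
    Root poppy: left subtree has 2 nodes {moss, yew}, right has 1 {cedar}.
      Root yew: left subtree has 1 node {moss}, right has 0 { }.
  Root fern: left subtree has 1 node {sage}, right has 1 {reed}.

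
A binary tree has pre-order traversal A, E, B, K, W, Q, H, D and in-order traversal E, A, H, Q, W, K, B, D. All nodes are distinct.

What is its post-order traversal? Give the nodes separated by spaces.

E H Q W K D B A

The first element of pre-order is the root; it splits in-order into left and right subtrees.
Root A: left subtree has 1 node {E}, right has 6 {H, Q, W, K, B, D}.
  Root B: left subtree has 4 nodes {H, Q, W, K}, right has 1 {D}.
    Root K: left subtree has 3 nodes {H, Q, W}, right has 0 { }.
      Root W: left subtree has 2 nodes {H, Q}, right has 0 { }.
        Root Q: left subtree has 1 node {H}, right has 0 { }.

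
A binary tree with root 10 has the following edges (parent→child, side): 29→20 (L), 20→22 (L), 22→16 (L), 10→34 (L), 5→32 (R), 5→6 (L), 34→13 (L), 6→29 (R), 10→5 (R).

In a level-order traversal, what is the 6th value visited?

Level-order visits nodes level by level from the root, left to right within each level.
Level 0: 10
Level 1: 34, 5
Level 2: 13, 6, 32
Level 3: 29
Level 4: 20
Level 5: 22
Level 6: 16
Full level-order sequence: 10, 34, 5, 13, 6, 32, 29, 20, 22, 16.

32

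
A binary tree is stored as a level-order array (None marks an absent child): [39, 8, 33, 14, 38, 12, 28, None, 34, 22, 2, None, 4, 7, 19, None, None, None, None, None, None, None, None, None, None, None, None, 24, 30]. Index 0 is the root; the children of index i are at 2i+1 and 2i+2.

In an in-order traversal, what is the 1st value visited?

In-order visits the left subtree, then the node, then the right subtree.
At 39: go left to 8.
  At 8: go left to 14.
    At 14: no left child.
    Visit 14.
    At 14: go right to 34.
      34 is a leaf — visit 34.
  Visit 8.
  At 8: go right to 38.
    At 38: go left to 22.
      22 is a leaf — visit 22.
    Visit 38.
    At 38: go right to 2.
      2 is a leaf — visit 2.
Visit 39.
At 39: go right to 33.
  At 33: go left to 12.
    At 12: no left child.
    Visit 12.
    At 12: go right to 4.
      4 is a leaf — visit 4.
  Visit 33.
  At 33: go right to 28.
    At 28: go left to 7.
      At 7: go left to 24.
        24 is a leaf — visit 24.
      Visit 7.
      At 7: go right to 30.
        30 is a leaf — visit 30.
    Visit 28.
    At 28: go right to 19.
      19 is a leaf — visit 19.
Full in-order sequence: 14, 34, 8, 22, 38, 2, 39, 12, 4, 33, 24, 7, 30, 28, 19.

14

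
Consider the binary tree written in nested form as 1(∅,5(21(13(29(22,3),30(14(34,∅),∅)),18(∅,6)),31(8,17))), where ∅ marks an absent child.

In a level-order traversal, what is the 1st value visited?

Level-order visits nodes level by level from the root, left to right within each level.
Level 0: 1
Level 1: 5
Level 2: 21, 31
Level 3: 13, 18, 8, 17
Level 4: 29, 30, 6
Level 5: 22, 3, 14
Level 6: 34
Full level-order sequence: 1, 5, 21, 31, 13, 18, 8, 17, 29, 30, 6, 22, 3, 14, 34.

1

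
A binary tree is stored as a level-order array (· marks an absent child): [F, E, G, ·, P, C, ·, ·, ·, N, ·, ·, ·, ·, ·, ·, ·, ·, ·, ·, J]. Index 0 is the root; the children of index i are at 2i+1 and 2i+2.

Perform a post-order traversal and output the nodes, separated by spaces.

Post-order visits the left subtree, then the right subtree, then the node.
At F: go left to E.
  At E: no left child.
  At E: go right to P.
    At P: go left to N.
      At N: no left child.
      At N: go right to J.
        J is a leaf — visit J.
      Visit N.
    At P: no right child.
    Visit P.
  Visit E.
At F: go right to G.
  At G: go left to C.
    C is a leaf — visit C.
  At G: no right child.
  Visit G.
Visit F.

J N P E C G F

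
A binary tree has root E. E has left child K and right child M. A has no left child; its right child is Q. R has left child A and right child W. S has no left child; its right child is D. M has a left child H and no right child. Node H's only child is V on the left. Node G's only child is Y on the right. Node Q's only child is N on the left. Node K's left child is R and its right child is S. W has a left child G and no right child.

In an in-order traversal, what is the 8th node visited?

K

In-order visits the left subtree, then the node, then the right subtree.
At E: go left to K.
  At K: go left to R.
    At R: go left to A.
      At A: no left child.
      Visit A.
      At A: go right to Q.
        At Q: go left to N.
          N is a leaf — visit N.
        Visit Q.
        At Q: no right child.
    Visit R.
    At R: go right to W.
      At W: go left to G.
        At G: no left child.
        Visit G.
        At G: go right to Y.
          Y is a leaf — visit Y.
      Visit W.
      At W: no right child.
  Visit K.
  At K: go right to S.
    At S: no left child.
    Visit S.
    At S: go right to D.
      D is a leaf — visit D.
Visit E.
At E: go right to M.
  At M: go left to H.
    At H: go left to V.
      V is a leaf — visit V.
    Visit H.
    At H: no right child.
  Visit M.
  At M: no right child.
Full in-order sequence: A, N, Q, R, G, Y, W, K, S, D, E, V, H, M.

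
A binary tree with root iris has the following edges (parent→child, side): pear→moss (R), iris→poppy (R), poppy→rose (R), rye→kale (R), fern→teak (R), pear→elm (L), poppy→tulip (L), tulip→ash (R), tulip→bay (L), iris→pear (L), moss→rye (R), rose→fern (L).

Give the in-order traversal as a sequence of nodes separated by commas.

elm, pear, moss, rye, kale, iris, bay, tulip, ash, poppy, fern, teak, rose

In-order visits the left subtree, then the node, then the right subtree.
At iris: go left to pear.
  At pear: go left to elm.
    elm is a leaf — visit elm.
  Visit pear.
  At pear: go right to moss.
    At moss: no left child.
    Visit moss.
    At moss: go right to rye.
      At rye: no left child.
      Visit rye.
      At rye: go right to kale.
        kale is a leaf — visit kale.
Visit iris.
At iris: go right to poppy.
  At poppy: go left to tulip.
    At tulip: go left to bay.
      bay is a leaf — visit bay.
    Visit tulip.
    At tulip: go right to ash.
      ash is a leaf — visit ash.
  Visit poppy.
  At poppy: go right to rose.
    At rose: go left to fern.
      At fern: no left child.
      Visit fern.
      At fern: go right to teak.
        teak is a leaf — visit teak.
    Visit rose.
    At rose: no right child.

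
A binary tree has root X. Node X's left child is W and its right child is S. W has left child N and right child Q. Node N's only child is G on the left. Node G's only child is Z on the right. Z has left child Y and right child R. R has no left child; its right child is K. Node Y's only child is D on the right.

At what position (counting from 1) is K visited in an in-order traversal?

6

In-order visits the left subtree, then the node, then the right subtree.
At X: go left to W.
  At W: go left to N.
    At N: go left to G.
      At G: no left child.
      Visit G.
      At G: go right to Z.
        At Z: go left to Y.
          At Y: no left child.
          Visit Y.
          At Y: go right to D.
            D is a leaf — visit D.
        Visit Z.
        At Z: go right to R.
          At R: no left child.
          Visit R.
          At R: go right to K.
            K is a leaf — visit K.
    Visit N.
    At N: no right child.
  Visit W.
  At W: go right to Q.
    Q is a leaf — visit Q.
Visit X.
At X: go right to S.
  S is a leaf — visit S.
Full in-order sequence: G, Y, D, Z, R, K, N, W, Q, X, S.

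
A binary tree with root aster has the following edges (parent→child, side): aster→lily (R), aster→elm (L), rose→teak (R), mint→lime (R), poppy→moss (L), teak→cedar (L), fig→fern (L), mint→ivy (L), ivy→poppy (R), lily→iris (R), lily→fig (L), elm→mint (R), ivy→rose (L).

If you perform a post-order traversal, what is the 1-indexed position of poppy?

5

Post-order visits the left subtree, then the right subtree, then the node.
At aster: go left to elm.
  At elm: no left child.
  At elm: go right to mint.
    At mint: go left to ivy.
      At ivy: go left to rose.
        At rose: no left child.
        At rose: go right to teak.
          At teak: go left to cedar.
            cedar is a leaf — visit cedar.
          At teak: no right child.
          Visit teak.
        Visit rose.
      At ivy: go right to poppy.
        At poppy: go left to moss.
          moss is a leaf — visit moss.
        At poppy: no right child.
        Visit poppy.
      Visit ivy.
    At mint: go right to lime.
      lime is a leaf — visit lime.
    Visit mint.
  Visit elm.
At aster: go right to lily.
  At lily: go left to fig.
    At fig: go left to fern.
      fern is a leaf — visit fern.
    At fig: no right child.
    Visit fig.
  At lily: go right to iris.
    iris is a leaf — visit iris.
  Visit lily.
Visit aster.
Full post-order sequence: cedar, teak, rose, moss, poppy, ivy, lime, mint, elm, fern, fig, iris, lily, aster.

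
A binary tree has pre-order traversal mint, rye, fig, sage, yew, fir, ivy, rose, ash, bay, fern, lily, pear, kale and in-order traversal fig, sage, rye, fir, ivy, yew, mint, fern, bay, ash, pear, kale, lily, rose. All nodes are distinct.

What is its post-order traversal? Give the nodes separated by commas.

The first element of pre-order is the root; it splits in-order into left and right subtrees.
Root mint: left subtree has 6 nodes {fig, sage, rye, fir, ivy, yew}, right has 7 {fern, bay, ash, pear, kale, lily, rose}.
  Root rye: left subtree has 2 nodes {fig, sage}, right has 3 {fir, ivy, yew}.
    Root fig: left subtree has 0 nodes { }, right has 1 {sage}.
    Root yew: left subtree has 2 nodes {fir, ivy}, right has 0 { }.
      Root fir: left subtree has 0 nodes { }, right has 1 {ivy}.
  Root rose: left subtree has 6 nodes {fern, bay, ash, pear, kale, lily}, right has 0 { }.
    Root ash: left subtree has 2 nodes {fern, bay}, right has 3 {pear, kale, lily}.
      Root bay: left subtree has 1 node {fern}, right has 0 { }.
      Root lily: left subtree has 2 nodes {pear, kale}, right has 0 { }.
        Root pear: left subtree has 0 nodes { }, right has 1 {kale}.

sage, fig, ivy, fir, yew, rye, fern, bay, kale, pear, lily, ash, rose, mint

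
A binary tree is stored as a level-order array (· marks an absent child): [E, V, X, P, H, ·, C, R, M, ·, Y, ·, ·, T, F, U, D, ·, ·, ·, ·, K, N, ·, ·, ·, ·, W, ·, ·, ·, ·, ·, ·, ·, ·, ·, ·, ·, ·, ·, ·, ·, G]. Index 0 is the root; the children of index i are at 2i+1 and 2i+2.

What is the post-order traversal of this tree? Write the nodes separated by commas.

Post-order visits the left subtree, then the right subtree, then the node.
At E: go left to V.
  At V: go left to P.
    At P: go left to R.
      At R: go left to U.
        U is a leaf — visit U.
      At R: go right to D.
        D is a leaf — visit D.
      Visit R.
    At P: go right to M.
      M is a leaf — visit M.
    Visit P.
  At V: go right to H.
    At H: no left child.
    At H: go right to Y.
      At Y: go left to K.
        At K: go left to G.
          G is a leaf — visit G.
        At K: no right child.
        Visit K.
      At Y: go right to N.
        N is a leaf — visit N.
      Visit Y.
    Visit H.
  Visit V.
At E: go right to X.
  At X: no left child.
  At X: go right to C.
    At C: go left to T.
      At T: go left to W.
        W is a leaf — visit W.
      At T: no right child.
      Visit T.
    At C: go right to F.
      F is a leaf — visit F.
    Visit C.
  Visit X.
Visit E.

U, D, R, M, P, G, K, N, Y, H, V, W, T, F, C, X, E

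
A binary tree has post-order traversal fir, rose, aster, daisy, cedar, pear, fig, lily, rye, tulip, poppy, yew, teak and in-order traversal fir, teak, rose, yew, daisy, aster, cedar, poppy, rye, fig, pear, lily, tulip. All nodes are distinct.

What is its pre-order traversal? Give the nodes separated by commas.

The last element of post-order is the root; it splits in-order into left and right subtrees.
Root teak: left subtree has 1 node {fir}, right has 11 {rose, yew, daisy, aster, cedar, poppy, rye, fig, pear, lily, tulip}.
  Root yew: left subtree has 1 node {rose}, right has 9 {daisy, aster, cedar, poppy, rye, fig, pear, lily, tulip}.
    Root poppy: left subtree has 3 nodes {daisy, aster, cedar}, right has 5 {rye, fig, pear, lily, tulip}.
      Root cedar: left subtree has 2 nodes {daisy, aster}, right has 0 { }.
        Root daisy: left subtree has 0 nodes { }, right has 1 {aster}.
      Root tulip: left subtree has 4 nodes {rye, fig, pear, lily}, right has 0 { }.
        Root rye: left subtree has 0 nodes { }, right has 3 {fig, pear, lily}.
          Root lily: left subtree has 2 nodes {fig, pear}, right has 0 { }.
            Root fig: left subtree has 0 nodes { }, right has 1 {pear}.

teak, fir, yew, rose, poppy, cedar, daisy, aster, tulip, rye, lily, fig, pear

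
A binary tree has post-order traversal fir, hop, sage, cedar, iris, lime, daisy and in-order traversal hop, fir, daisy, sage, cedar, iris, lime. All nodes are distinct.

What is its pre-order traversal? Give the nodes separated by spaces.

The last element of post-order is the root; it splits in-order into left and right subtrees.
Root daisy: left subtree has 2 nodes {hop, fir}, right has 4 {sage, cedar, iris, lime}.
  Root hop: left subtree has 0 nodes { }, right has 1 {fir}.
  Root lime: left subtree has 3 nodes {sage, cedar, iris}, right has 0 { }.
    Root iris: left subtree has 2 nodes {sage, cedar}, right has 0 { }.
      Root cedar: left subtree has 1 node {sage}, right has 0 { }.

daisy hop fir lime iris cedar sage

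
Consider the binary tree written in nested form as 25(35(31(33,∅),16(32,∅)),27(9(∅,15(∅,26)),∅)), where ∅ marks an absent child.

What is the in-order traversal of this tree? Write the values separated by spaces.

In-order visits the left subtree, then the node, then the right subtree.
At 25: go left to 35.
  At 35: go left to 31.
    At 31: go left to 33.
      33 is a leaf — visit 33.
    Visit 31.
    At 31: no right child.
  Visit 35.
  At 35: go right to 16.
    At 16: go left to 32.
      32 is a leaf — visit 32.
    Visit 16.
    At 16: no right child.
Visit 25.
At 25: go right to 27.
  At 27: go left to 9.
    At 9: no left child.
    Visit 9.
    At 9: go right to 15.
      At 15: no left child.
      Visit 15.
      At 15: go right to 26.
        26 is a leaf — visit 26.
  Visit 27.
  At 27: no right child.

33 31 35 32 16 25 9 15 26 27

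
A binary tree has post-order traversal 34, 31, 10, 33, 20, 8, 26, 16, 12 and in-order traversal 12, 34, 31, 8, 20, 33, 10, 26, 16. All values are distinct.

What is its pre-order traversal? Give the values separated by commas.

The last element of post-order is the root; it splits in-order into left and right subtrees.
Root 12: left subtree has 0 nodes { }, right has 8 {34, 31, 8, 20, 33, 10, 26, 16}.
  Root 16: left subtree has 7 nodes {34, 31, 8, 20, 33, 10, 26}, right has 0 { }.
    Root 26: left subtree has 6 nodes {34, 31, 8, 20, 33, 10}, right has 0 { }.
      Root 8: left subtree has 2 nodes {34, 31}, right has 3 {20, 33, 10}.
        Root 31: left subtree has 1 node {34}, right has 0 { }.
        Root 20: left subtree has 0 nodes { }, right has 2 {33, 10}.
          Root 33: left subtree has 0 nodes { }, right has 1 {10}.

12, 16, 26, 8, 31, 34, 20, 33, 10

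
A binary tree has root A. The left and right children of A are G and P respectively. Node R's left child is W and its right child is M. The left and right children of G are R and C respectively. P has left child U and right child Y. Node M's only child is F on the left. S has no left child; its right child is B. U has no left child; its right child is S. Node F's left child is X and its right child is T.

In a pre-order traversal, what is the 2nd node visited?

Pre-order visits the node, then its left subtree, then its right subtree.
Visit A.
At A: go left to G.
  Visit G.
  At G: go left to R.
    Visit R.
    At R: go left to W.
      W is a leaf — visit W.
    At R: go right to M.
      Visit M.
      At M: go left to F.
        Visit F.
        At F: go left to X.
          X is a leaf — visit X.
        At F: go right to T.
          T is a leaf — visit T.
      At M: no right child.
  At G: go right to C.
    C is a leaf — visit C.
At A: go right to P.
  Visit P.
  At P: go left to U.
    Visit U.
    At U: no left child.
    At U: go right to S.
      Visit S.
      At S: no left child.
      At S: go right to B.
        B is a leaf — visit B.
  At P: go right to Y.
    Y is a leaf — visit Y.
Full pre-order sequence: A, G, R, W, M, F, X, T, C, P, U, S, B, Y.

G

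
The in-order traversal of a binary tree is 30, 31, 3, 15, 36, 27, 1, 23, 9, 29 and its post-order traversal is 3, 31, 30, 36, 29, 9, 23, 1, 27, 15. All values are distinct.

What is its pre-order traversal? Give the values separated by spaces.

15 30 31 3 27 36 1 23 9 29

The last element of post-order is the root; it splits in-order into left and right subtrees.
Root 15: left subtree has 3 nodes {30, 31, 3}, right has 6 {36, 27, 1, 23, 9, 29}.
  Root 30: left subtree has 0 nodes { }, right has 2 {31, 3}.
    Root 31: left subtree has 0 nodes { }, right has 1 {3}.
  Root 27: left subtree has 1 node {36}, right has 4 {1, 23, 9, 29}.
    Root 1: left subtree has 0 nodes { }, right has 3 {23, 9, 29}.
      Root 23: left subtree has 0 nodes { }, right has 2 {9, 29}.
        Root 9: left subtree has 0 nodes { }, right has 1 {29}.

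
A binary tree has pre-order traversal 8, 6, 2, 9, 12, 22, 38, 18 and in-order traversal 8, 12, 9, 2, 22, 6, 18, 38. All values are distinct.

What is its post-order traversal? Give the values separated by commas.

The first element of pre-order is the root; it splits in-order into left and right subtrees.
Root 8: left subtree has 0 nodes { }, right has 7 {12, 9, 2, 22, 6, 18, 38}.
  Root 6: left subtree has 4 nodes {12, 9, 2, 22}, right has 2 {18, 38}.
    Root 2: left subtree has 2 nodes {12, 9}, right has 1 {22}.
      Root 9: left subtree has 1 node {12}, right has 0 { }.
    Root 38: left subtree has 1 node {18}, right has 0 { }.

12, 9, 22, 2, 18, 38, 6, 8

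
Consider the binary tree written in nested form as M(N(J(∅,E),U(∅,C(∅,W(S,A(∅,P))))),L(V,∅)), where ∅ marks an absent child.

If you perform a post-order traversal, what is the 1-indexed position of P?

4

Post-order visits the left subtree, then the right subtree, then the node.
At M: go left to N.
  At N: go left to J.
    At J: no left child.
    At J: go right to E.
      E is a leaf — visit E.
    Visit J.
  At N: go right to U.
    At U: no left child.
    At U: go right to C.
      At C: no left child.
      At C: go right to W.
        At W: go left to S.
          S is a leaf — visit S.
        At W: go right to A.
          At A: no left child.
          At A: go right to P.
            P is a leaf — visit P.
          Visit A.
        Visit W.
      Visit C.
    Visit U.
  Visit N.
At M: go right to L.
  At L: go left to V.
    V is a leaf — visit V.
  At L: no right child.
  Visit L.
Visit M.
Full post-order sequence: E, J, S, P, A, W, C, U, N, V, L, M.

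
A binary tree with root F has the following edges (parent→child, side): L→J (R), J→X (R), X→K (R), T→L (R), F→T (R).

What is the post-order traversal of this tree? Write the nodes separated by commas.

K, X, J, L, T, F

Post-order visits the left subtree, then the right subtree, then the node.
At F: no left child.
At F: go right to T.
  At T: no left child.
  At T: go right to L.
    At L: no left child.
    At L: go right to J.
      At J: no left child.
      At J: go right to X.
        At X: no left child.
        At X: go right to K.
          K is a leaf — visit K.
        Visit X.
      Visit J.
    Visit L.
  Visit T.
Visit F.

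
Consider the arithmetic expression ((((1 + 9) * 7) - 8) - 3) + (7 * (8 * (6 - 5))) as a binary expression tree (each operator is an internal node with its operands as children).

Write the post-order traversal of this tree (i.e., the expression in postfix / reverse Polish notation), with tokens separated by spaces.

1 9 + 7 * 8 - 3 - 7 8 6 5 - * * +

Post-order on an expression tree gives postfix notation: for each operator, emit left operand, right operand, then the operator.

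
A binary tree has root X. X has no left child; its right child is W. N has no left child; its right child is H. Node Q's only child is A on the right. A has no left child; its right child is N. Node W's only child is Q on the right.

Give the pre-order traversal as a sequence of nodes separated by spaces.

X W Q A N H

Pre-order visits the node, then its left subtree, then its right subtree.
Visit X.
At X: no left child.
At X: go right to W.
  Visit W.
  At W: no left child.
  At W: go right to Q.
    Visit Q.
    At Q: no left child.
    At Q: go right to A.
      Visit A.
      At A: no left child.
      At A: go right to N.
        Visit N.
        At N: no left child.
        At N: go right to H.
          H is a leaf — visit H.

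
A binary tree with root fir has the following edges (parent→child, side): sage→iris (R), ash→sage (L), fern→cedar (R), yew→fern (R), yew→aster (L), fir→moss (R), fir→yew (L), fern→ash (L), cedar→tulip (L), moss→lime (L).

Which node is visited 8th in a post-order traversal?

yew

Post-order visits the left subtree, then the right subtree, then the node.
At fir: go left to yew.
  At yew: go left to aster.
    aster is a leaf — visit aster.
  At yew: go right to fern.
    At fern: go left to ash.
      At ash: go left to sage.
        At sage: no left child.
        At sage: go right to iris.
          iris is a leaf — visit iris.
        Visit sage.
      At ash: no right child.
      Visit ash.
    At fern: go right to cedar.
      At cedar: go left to tulip.
        tulip is a leaf — visit tulip.
      At cedar: no right child.
      Visit cedar.
    Visit fern.
  Visit yew.
At fir: go right to moss.
  At moss: go left to lime.
    lime is a leaf — visit lime.
  At moss: no right child.
  Visit moss.
Visit fir.
Full post-order sequence: aster, iris, sage, ash, tulip, cedar, fern, yew, lime, moss, fir.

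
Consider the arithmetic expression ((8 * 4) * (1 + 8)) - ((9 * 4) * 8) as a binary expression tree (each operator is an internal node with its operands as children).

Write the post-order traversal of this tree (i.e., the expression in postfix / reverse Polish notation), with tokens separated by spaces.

8 4 * 1 8 + * 9 4 * 8 * -

Post-order on an expression tree gives postfix notation: for each operator, emit left operand, right operand, then the operator.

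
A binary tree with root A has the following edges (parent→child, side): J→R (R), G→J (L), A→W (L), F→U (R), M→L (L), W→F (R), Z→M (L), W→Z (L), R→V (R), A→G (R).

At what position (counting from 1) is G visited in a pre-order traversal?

8

Pre-order visits the node, then its left subtree, then its right subtree.
Visit A.
At A: go left to W.
  Visit W.
  At W: go left to Z.
    Visit Z.
    At Z: go left to M.
      Visit M.
      At M: go left to L.
        L is a leaf — visit L.
      At M: no right child.
    At Z: no right child.
  At W: go right to F.
    Visit F.
    At F: no left child.
    At F: go right to U.
      U is a leaf — visit U.
At A: go right to G.
  Visit G.
  At G: go left to J.
    Visit J.
    At J: no left child.
    At J: go right to R.
      Visit R.
      At R: no left child.
      At R: go right to V.
        V is a leaf — visit V.
  At G: no right child.
Full pre-order sequence: A, W, Z, M, L, F, U, G, J, R, V.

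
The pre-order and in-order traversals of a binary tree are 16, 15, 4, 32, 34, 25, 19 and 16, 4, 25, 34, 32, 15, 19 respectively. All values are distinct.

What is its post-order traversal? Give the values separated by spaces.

25 34 32 4 19 15 16

The first element of pre-order is the root; it splits in-order into left and right subtrees.
Root 16: left subtree has 0 nodes { }, right has 6 {4, 25, 34, 32, 15, 19}.
  Root 15: left subtree has 4 nodes {4, 25, 34, 32}, right has 1 {19}.
    Root 4: left subtree has 0 nodes { }, right has 3 {25, 34, 32}.
      Root 32: left subtree has 2 nodes {25, 34}, right has 0 { }.
        Root 34: left subtree has 1 node {25}, right has 0 { }.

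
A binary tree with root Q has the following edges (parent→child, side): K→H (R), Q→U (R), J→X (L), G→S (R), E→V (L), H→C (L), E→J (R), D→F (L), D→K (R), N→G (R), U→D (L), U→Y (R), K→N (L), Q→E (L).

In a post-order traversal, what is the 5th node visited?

Post-order visits the left subtree, then the right subtree, then the node.
At Q: go left to E.
  At E: go left to V.
    V is a leaf — visit V.
  At E: go right to J.
    At J: go left to X.
      X is a leaf — visit X.
    At J: no right child.
    Visit J.
  Visit E.
At Q: go right to U.
  At U: go left to D.
    At D: go left to F.
      F is a leaf — visit F.
    At D: go right to K.
      At K: go left to N.
        At N: no left child.
        At N: go right to G.
          At G: no left child.
          At G: go right to S.
            S is a leaf — visit S.
          Visit G.
        Visit N.
      At K: go right to H.
        At H: go left to C.
          C is a leaf — visit C.
        At H: no right child.
        Visit H.
      Visit K.
    Visit D.
  At U: go right to Y.
    Y is a leaf — visit Y.
  Visit U.
Visit Q.
Full post-order sequence: V, X, J, E, F, S, G, N, C, H, K, D, Y, U, Q.

F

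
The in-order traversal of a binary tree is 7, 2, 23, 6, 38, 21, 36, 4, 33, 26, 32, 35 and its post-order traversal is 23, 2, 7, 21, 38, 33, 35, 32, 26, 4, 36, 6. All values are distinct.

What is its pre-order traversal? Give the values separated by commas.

6, 7, 2, 23, 36, 38, 21, 4, 26, 33, 32, 35

The last element of post-order is the root; it splits in-order into left and right subtrees.
Root 6: left subtree has 3 nodes {7, 2, 23}, right has 8 {38, 21, 36, 4, 33, 26, 32, 35}.
  Root 7: left subtree has 0 nodes { }, right has 2 {2, 23}.
    Root 2: left subtree has 0 nodes { }, right has 1 {23}.
  Root 36: left subtree has 2 nodes {38, 21}, right has 5 {4, 33, 26, 32, 35}.
    Root 38: left subtree has 0 nodes { }, right has 1 {21}.
    Root 4: left subtree has 0 nodes { }, right has 4 {33, 26, 32, 35}.
      Root 26: left subtree has 1 node {33}, right has 2 {32, 35}.
        Root 32: left subtree has 0 nodes { }, right has 1 {35}.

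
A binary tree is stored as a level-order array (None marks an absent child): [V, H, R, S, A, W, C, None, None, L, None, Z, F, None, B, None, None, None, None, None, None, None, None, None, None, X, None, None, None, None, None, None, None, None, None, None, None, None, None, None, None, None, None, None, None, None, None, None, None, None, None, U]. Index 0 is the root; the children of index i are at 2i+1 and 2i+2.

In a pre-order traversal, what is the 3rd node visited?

S

Pre-order visits the node, then its left subtree, then its right subtree.
Visit V.
At V: go left to H.
  Visit H.
  At H: go left to S.
    S is a leaf — visit S.
  At H: go right to A.
    Visit A.
    At A: go left to L.
      L is a leaf — visit L.
    At A: no right child.
At V: go right to R.
  Visit R.
  At R: go left to W.
    Visit W.
    At W: go left to Z.
      Z is a leaf — visit Z.
    At W: go right to F.
      Visit F.
      At F: go left to X.
        Visit X.
        At X: go left to U.
          U is a leaf — visit U.
        At X: no right child.
      At F: no right child.
  At R: go right to C.
    Visit C.
    At C: no left child.
    At C: go right to B.
      B is a leaf — visit B.
Full pre-order sequence: V, H, S, A, L, R, W, Z, F, X, U, C, B.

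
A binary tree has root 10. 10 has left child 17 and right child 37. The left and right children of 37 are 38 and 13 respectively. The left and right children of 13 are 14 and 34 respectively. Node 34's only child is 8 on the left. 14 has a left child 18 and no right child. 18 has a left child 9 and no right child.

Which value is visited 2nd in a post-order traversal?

38

Post-order visits the left subtree, then the right subtree, then the node.
At 10: go left to 17.
  17 is a leaf — visit 17.
At 10: go right to 37.
  At 37: go left to 38.
    38 is a leaf — visit 38.
  At 37: go right to 13.
    At 13: go left to 14.
      At 14: go left to 18.
        At 18: go left to 9.
          9 is a leaf — visit 9.
        At 18: no right child.
        Visit 18.
      At 14: no right child.
      Visit 14.
    At 13: go right to 34.
      At 34: go left to 8.
        8 is a leaf — visit 8.
      At 34: no right child.
      Visit 34.
    Visit 13.
  Visit 37.
Visit 10.
Full post-order sequence: 17, 38, 9, 18, 14, 8, 34, 13, 37, 10.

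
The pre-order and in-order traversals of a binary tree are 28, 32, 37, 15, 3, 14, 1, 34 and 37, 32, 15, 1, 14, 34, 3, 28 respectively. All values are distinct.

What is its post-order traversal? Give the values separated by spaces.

37 1 34 14 3 15 32 28

The first element of pre-order is the root; it splits in-order into left and right subtrees.
Root 28: left subtree has 7 nodes {37, 32, 15, 1, 14, 34, 3}, right has 0 { }.
  Root 32: left subtree has 1 node {37}, right has 5 {15, 1, 14, 34, 3}.
    Root 15: left subtree has 0 nodes { }, right has 4 {1, 14, 34, 3}.
      Root 3: left subtree has 3 nodes {1, 14, 34}, right has 0 { }.
        Root 14: left subtree has 1 node {1}, right has 1 {34}.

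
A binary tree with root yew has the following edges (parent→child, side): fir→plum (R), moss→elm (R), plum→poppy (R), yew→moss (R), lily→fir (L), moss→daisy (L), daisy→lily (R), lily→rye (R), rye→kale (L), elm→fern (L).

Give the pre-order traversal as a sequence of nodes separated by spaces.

Pre-order visits the node, then its left subtree, then its right subtree.
Visit yew.
At yew: no left child.
At yew: go right to moss.
  Visit moss.
  At moss: go left to daisy.
    Visit daisy.
    At daisy: no left child.
    At daisy: go right to lily.
      Visit lily.
      At lily: go left to fir.
        Visit fir.
        At fir: no left child.
        At fir: go right to plum.
          Visit plum.
          At plum: no left child.
          At plum: go right to poppy.
            poppy is a leaf — visit poppy.
      At lily: go right to rye.
        Visit rye.
        At rye: go left to kale.
          kale is a leaf — visit kale.
        At rye: no right child.
  At moss: go right to elm.
    Visit elm.
    At elm: go left to fern.
      fern is a leaf — visit fern.
    At elm: no right child.

yew moss daisy lily fir plum poppy rye kale elm fern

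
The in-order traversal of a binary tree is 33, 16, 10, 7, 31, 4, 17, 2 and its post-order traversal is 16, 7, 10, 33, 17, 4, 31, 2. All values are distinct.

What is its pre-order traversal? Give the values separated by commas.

The last element of post-order is the root; it splits in-order into left and right subtrees.
Root 2: left subtree has 7 nodes {33, 16, 10, 7, 31, 4, 17}, right has 0 { }.
  Root 31: left subtree has 4 nodes {33, 16, 10, 7}, right has 2 {4, 17}.
    Root 33: left subtree has 0 nodes { }, right has 3 {16, 10, 7}.
      Root 10: left subtree has 1 node {16}, right has 1 {7}.
    Root 4: left subtree has 0 nodes { }, right has 1 {17}.

2, 31, 33, 10, 16, 7, 4, 17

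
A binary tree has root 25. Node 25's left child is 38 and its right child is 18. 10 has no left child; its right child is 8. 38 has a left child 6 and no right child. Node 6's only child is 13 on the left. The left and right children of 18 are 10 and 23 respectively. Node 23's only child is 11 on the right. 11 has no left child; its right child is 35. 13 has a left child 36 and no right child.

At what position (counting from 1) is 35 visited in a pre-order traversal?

Pre-order visits the node, then its left subtree, then its right subtree.
Visit 25.
At 25: go left to 38.
  Visit 38.
  At 38: go left to 6.
    Visit 6.
    At 6: go left to 13.
      Visit 13.
      At 13: go left to 36.
        36 is a leaf — visit 36.
      At 13: no right child.
    At 6: no right child.
  At 38: no right child.
At 25: go right to 18.
  Visit 18.
  At 18: go left to 10.
    Visit 10.
    At 10: no left child.
    At 10: go right to 8.
      8 is a leaf — visit 8.
  At 18: go right to 23.
    Visit 23.
    At 23: no left child.
    At 23: go right to 11.
      Visit 11.
      At 11: no left child.
      At 11: go right to 35.
        35 is a leaf — visit 35.
Full pre-order sequence: 25, 38, 6, 13, 36, 18, 10, 8, 23, 11, 35.

11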